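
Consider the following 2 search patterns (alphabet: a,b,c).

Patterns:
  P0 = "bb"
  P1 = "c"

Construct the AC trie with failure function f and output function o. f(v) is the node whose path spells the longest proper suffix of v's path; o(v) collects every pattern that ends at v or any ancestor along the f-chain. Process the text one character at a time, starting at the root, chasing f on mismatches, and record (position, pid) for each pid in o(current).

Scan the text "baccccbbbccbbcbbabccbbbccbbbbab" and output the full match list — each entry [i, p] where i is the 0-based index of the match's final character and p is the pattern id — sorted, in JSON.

Build automaton:
Trie (insert patterns):
  n0 'ε': b→1 c→3
  n1 'b': b→2
  n2 'bb': ·  [P0 ends]
  n3 'c': ·  [P1 ends]

BFS fail/out derivation:
  fail(1) 'b': from fail(0)=0 chase 'b': 0 ⇒ 0;  out=∅∪out(0)=∅
  fail(3) 'c': from fail(0)=0 chase 'c': 0 ⇒ 0;  out={1}∪out(0)={1}
  fail(2) 'bb': from fail(1)=0 chase 'b': 0 ⇒ 1;  out={0}∪out(1)={0}

Scan:
[0] read 'b'  n0⇒n1
[1] read 'a'  n1⇒n0 (fail-walked)
[2] read 'c'  n0⇒n3  ** P1@[2:2]
[3] read 'c'  n3⇒n3 (fail-walked)  ** P1@[3:3]
[4] read 'c'  n3⇒n3 (fail-walked)  ** P1@[4:4]
[5] read 'c'  n3⇒n3 (fail-walked)  ** P1@[5:5]
[6] read 'b'  n3⇒n1 (fail-walked)
[7] read 'b'  n1⇒n2  ** P0@[6:7]
[8] read 'b'  n2⇒n2 (fail-walked)  ** P0@[7:8]
[9] read 'c'  n2⇒n3 (fail-walked)  ** P1@[9:9]
[10] read 'c'  n3⇒n3 (fail-walked)  ** P1@[10:10]
[11] read 'b'  n3⇒n1 (fail-walked)
[12] read 'b'  n1⇒n2  ** P0@[11:12]
[13] read 'c'  n2⇒n3 (fail-walked)  ** P1@[13:13]
[14] read 'b'  n3⇒n1 (fail-walked)
[15] read 'b'  n1⇒n2  ** P0@[14:15]
[16] read 'a'  n2⇒n0 (fail-walked)
[17] read 'b'  n0⇒n1
[18] read 'c'  n1⇒n3 (fail-walked)  ** P1@[18:18]
[19] read 'c'  n3⇒n3 (fail-walked)  ** P1@[19:19]
[20] read 'b'  n3⇒n1 (fail-walked)
[21] read 'b'  n1⇒n2  ** P0@[20:21]
[22] read 'b'  n2⇒n2 (fail-walked)  ** P0@[21:22]
[23] read 'c'  n2⇒n3 (fail-walked)  ** P1@[23:23]
[24] read 'c'  n3⇒n3 (fail-walked)  ** P1@[24:24]
[25] read 'b'  n3⇒n1 (fail-walked)
[26] read 'b'  n1⇒n2  ** P0@[25:26]
[27] read 'b'  n2⇒n2 (fail-walked)  ** P0@[26:27]
[28] read 'b'  n2⇒n2 (fail-walked)  ** P0@[27:28]
[29] read 'a'  n2⇒n0 (fail-walked)
[30] read 'b'  n0⇒n1

Matches: [[2,1],[3,1],[4,1],[5,1],[7,0],[8,0],[9,1],[10,1],[12,0],[13,1],[15,0],[18,1],[19,1],[21,0],[22,0],[23,1],[24,1],[26,0],[27,0],[28,0]]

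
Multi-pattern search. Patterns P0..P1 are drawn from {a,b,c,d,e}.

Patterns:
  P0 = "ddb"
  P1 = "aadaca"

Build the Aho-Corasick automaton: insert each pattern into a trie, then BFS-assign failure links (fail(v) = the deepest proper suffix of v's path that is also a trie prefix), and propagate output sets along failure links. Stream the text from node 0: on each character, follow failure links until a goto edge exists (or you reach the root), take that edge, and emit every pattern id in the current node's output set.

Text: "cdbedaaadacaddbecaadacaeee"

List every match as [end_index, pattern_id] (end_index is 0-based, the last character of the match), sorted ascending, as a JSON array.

Build:
Trie (insert patterns):
  0='ε' goto a→4 d→1
  1='d' goto d→2
  2='dd' goto b→3
  3='ddb' goto ·  [P0 ends]
  4='a' goto a→5
  5='aa' goto d→6
  6='aad' goto a→7
  7='aada' goto c→8
  8='aadac' goto a→9
  9='aadaca' goto ·  [P1 ends]

BFS fail/out derivation:
  fail(1) 'd': from fail(0)=0 chase 'd': 0 ⇒ 0;  out=∅∪out(0)=∅
  fail(4) 'a': from fail(0)=0 chase 'a': 0 ⇒ 0;  out=∅∪out(0)=∅
  fail(2) 'dd': from fail(1)=0 chase 'd': 0 ⇒ 1;  out=∅∪out(1)=∅
  fail(5) 'aa': from fail(4)=0 chase 'a': 0 ⇒ 4;  out=∅∪out(4)=∅
  fail(3) 'ddb': from fail(2)=1 chase 'b': 1→0 ⇒ 0;  out={0}∪out(0)={0}
  fail(6) 'aad': from fail(5)=4 chase 'd': 4→0 ⇒ 1;  out=∅∪out(1)=∅
  fail(7) 'aada': from fail(6)=1 chase 'a': 1→0 ⇒ 4;  out=∅∪out(4)=∅
  fail(8) 'aadac': from fail(7)=4 chase 'c': 4→0 ⇒ 0;  out=∅∪out(0)=∅
  fail(9) 'aadaca': from fail(8)=0 chase 'a': 0 ⇒ 4;  out={1}∪out(4)={1}

Scan:
pos 0 'c': at 0
pos 1 'd': at 1
pos 2 'b': at 0 (via fail)
pos 3 'e': at 0
pos 4 'd': at 1
pos 5 'a': at 4 (via fail)
pos 6 'a': at 5
pos 7 'a': at 5 (via fail)
pos 8 'd': at 6
pos 9 'a': at 7
pos 10 'c': at 8
pos 11 'a': at 9  → match P1@[6:11]
pos 12 'd': at 1 (via fail)
pos 13 'd': at 2
pos 14 'b': at 3  → match P0@[12:14]
pos 15 'e': at 0 (via fail)
pos 16 'c': at 0
pos 17 'a': at 4
pos 18 'a': at 5
pos 19 'd': at 6
pos 20 'a': at 7
pos 21 'c': at 8
pos 22 'a': at 9  → match P1@[17:22]
pos 23 'e': at 0 (via fail)
pos 24 'e': at 0
pos 25 'e': at 0

Result: [[11,1],[14,0],[22,1]]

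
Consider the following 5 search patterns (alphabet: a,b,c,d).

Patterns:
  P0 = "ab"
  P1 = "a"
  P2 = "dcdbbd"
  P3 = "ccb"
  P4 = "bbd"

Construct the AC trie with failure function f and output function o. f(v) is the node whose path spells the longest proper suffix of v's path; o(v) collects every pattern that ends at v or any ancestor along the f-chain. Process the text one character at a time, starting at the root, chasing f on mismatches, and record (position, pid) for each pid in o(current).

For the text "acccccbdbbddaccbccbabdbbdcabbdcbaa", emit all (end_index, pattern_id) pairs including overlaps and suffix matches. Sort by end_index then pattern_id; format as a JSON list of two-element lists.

Construct AC machine:
Trie (insert patterns):
  n0 'ε': a→1 b→12 c→9 d→3
  n1 'a': b→2  [P1 ends]
  n2 'ab': ·  [P0 ends]
  n3 'd': c→4
  n4 'dc': d→5
  n5 'dcd': b→6
  n6 'dcdb': b→7
  n7 'dcdbb': d→8
  n8 'dcdbbd': ·  [P2 ends]
  n9 'c': c→10
  n10 'cc': b→11
  n11 'ccb': ·  [P3 ends]
  n12 'b': b→13
  n13 'bb': d→14
  n14 'bbd': ·  [P4 ends]

Failure links (BFS by depth):
  n1('a'): parent n0 fail=0; on 'a' 0 → fail=0;  out {1}∪∅={1}
  n3('d'): parent n0 fail=0; on 'd' 0 → fail=0;  out ∅∪∅=∅
  n9('c'): parent n0 fail=0; on 'c' 0 → fail=0;  out ∅∪∅=∅
  n12('b'): parent n0 fail=0; on 'b' 0 → fail=0;  out ∅∪∅=∅
  n2('ab'): parent n1 fail=0; on 'b' 0 → fail=12;  out {0}∪∅={0}
  n4('dc'): parent n3 fail=0; on 'c' 0 → fail=9;  out ∅∪∅=∅
  n10('cc'): parent n9 fail=0; on 'c' 0 → fail=9;  out ∅∪∅=∅
  n13('bb'): parent n12 fail=0; on 'b' 0 → fail=12;  out ∅∪∅=∅
  n5('dcd'): parent n4 fail=9; on 'd' 9→0 → fail=3;  out ∅∪∅=∅
  n11('ccb'): parent n10 fail=9; on 'b' 9→0 → fail=12;  out {3}∪∅={3}
  n14('bbd'): parent n13 fail=12; on 'd' 12→0 → fail=3;  out {4}∪∅={4}
  n6('dcdb'): parent n5 fail=3; on 'b' 3→0 → fail=12;  out ∅∪∅=∅
  n7('dcdbb'): parent n6 fail=12; on 'b' 12 → fail=13;  out ∅∪∅=∅
  n8('dcdbbd'): parent n7 fail=13; on 'd' 13 → fail=14;  out {2}∪{4}={2,4}

Text stream:
pos 0 'a': at 1  → match P1@[0:0]
pos 1 'c': at 9 (via fail)
pos 2 'c': at 10
pos 3 'c': at 10 (via fail)
pos 4 'c': at 10 (via fail)
pos 5 'c': at 10 (via fail)
pos 6 'b': at 11  → match P3@[4:6]
pos 7 'd': at 3 (via fail)
pos 8 'b': at 12 (via fail)
pos 9 'b': at 13
pos 10 'd': at 14  → match P4@[8:10]
pos 11 'd': at 3 (via fail)
pos 12 'a': at 1 (via fail)  → match P1@[12:12]
pos 13 'c': at 9 (via fail)
pos 14 'c': at 10
pos 15 'b': at 11  → match P3@[13:15]
pos 16 'c': at 9 (via fail)
pos 17 'c': at 10
pos 18 'b': at 11  → match P3@[16:18]
pos 19 'a': at 1 (via fail)  → match P1@[19:19]
pos 20 'b': at 2  → match P0@[19:20]
pos 21 'd': at 3 (via fail)
pos 22 'b': at 12 (via fail)
pos 23 'b': at 13
pos 24 'd': at 14  → match P4@[22:24]
pos 25 'c': at 4 (via fail)
pos 26 'a': at 1 (via fail)  → match P1@[26:26]
pos 27 'b': at 2  → match P0@[26:27]
pos 28 'b': at 13 (via fail)
pos 29 'd': at 14  → match P4@[27:29]
pos 30 'c': at 4 (via fail)
pos 31 'b': at 12 (via fail)
pos 32 'a': at 1 (via fail)  → match P1@[32:32]
pos 33 'a': at 1 (via fail)  → match P1@[33:33]

Matches: [[0,1],[6,3],[10,4],[12,1],[15,3],[18,3],[19,1],[20,0],[24,4],[26,1],[27,0],[29,4],[32,1],[33,1]]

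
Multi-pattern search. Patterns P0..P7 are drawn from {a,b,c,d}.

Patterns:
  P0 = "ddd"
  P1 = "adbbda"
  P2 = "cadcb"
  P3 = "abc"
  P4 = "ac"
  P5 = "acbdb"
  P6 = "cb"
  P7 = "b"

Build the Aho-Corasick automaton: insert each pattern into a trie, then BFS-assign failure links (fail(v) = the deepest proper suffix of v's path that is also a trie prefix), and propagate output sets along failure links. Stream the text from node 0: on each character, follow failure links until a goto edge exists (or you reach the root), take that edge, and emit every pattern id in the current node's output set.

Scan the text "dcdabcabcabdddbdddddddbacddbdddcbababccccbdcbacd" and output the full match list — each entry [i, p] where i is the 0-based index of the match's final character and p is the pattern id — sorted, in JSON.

Build automaton:
Trie nodes:
  0='ε' goto a→4 b→22 c→10 d→1
  1='d' goto d→2
  2='dd' goto d→3
  3='ddd' goto ·  ←P0
  4='a' goto b→15 c→17 d→5
  5='ad' goto b→6
  6='adb' goto b→7
  7='adbb' goto d→8
  8='adbbd' goto a→9
  9='adbbda' goto ·  ←P1
  10='c' goto a→11 b→21
  11='ca' goto d→12
  12='cad' goto c→13
  13='cadc' goto b→14
  14='cadcb' goto ·  ←P2
  15='ab' goto c→16
  16='abc' goto ·  ←P3
  17='ac' goto b→18  ←P4
  18='acb' goto d→19
  19='acbd' goto b→20
  20='acbdb' goto ·  ←P5
  21='cb' goto ·  ←P6
  22='b' goto ·  ←P7

Failure links (BFS by depth):
  fail(1) 'd': from fail(0)=0 chase 'd': 0 ⇒ 0;  out=∅∪out(0)=∅
  fail(4) 'a': from fail(0)=0 chase 'a': 0 ⇒ 0;  out=∅∪out(0)=∅
  fail(10) 'c': from fail(0)=0 chase 'c': 0 ⇒ 0;  out=∅∪out(0)=∅
  fail(22) 'b': from fail(0)=0 chase 'b': 0 ⇒ 0;  out={7}∪out(0)={7}
  fail(2) 'dd': from fail(1)=0 chase 'd': 0 ⇒ 1;  out=∅∪out(1)=∅
  fail(5) 'ad': from fail(4)=0 chase 'd': 0 ⇒ 1;  out=∅∪out(1)=∅
  fail(11) 'ca': from fail(10)=0 chase 'a': 0 ⇒ 4;  out=∅∪out(4)=∅
  fail(15) 'ab': from fail(4)=0 chase 'b': 0 ⇒ 22;  out=∅∪out(22)={7}
  fail(17) 'ac': from fail(4)=0 chase 'c': 0 ⇒ 10;  out={4}∪out(10)={4}
  fail(21) 'cb': from fail(10)=0 chase 'b': 0 ⇒ 22;  out={6}∪out(22)={6,7}
  fail(3) 'ddd': from fail(2)=1 chase 'd': 1 ⇒ 2;  out={0}∪out(2)={0}
  fail(6) 'adb': from fail(5)=1 chase 'b': 1→0 ⇒ 22;  out=∅∪out(22)={7}
  fail(12) 'cad': from fail(11)=4 chase 'd': 4 ⇒ 5;  out=∅∪out(5)=∅
  fail(16) 'abc': from fail(15)=22 chase 'c': 22→0 ⇒ 10;  out={3}∪out(10)={3}
  fail(18) 'acb': from fail(17)=10 chase 'b': 10 ⇒ 21;  out=∅∪out(21)={6,7}
  fail(7) 'adbb': from fail(6)=22 chase 'b': 22→0 ⇒ 22;  out=∅∪out(22)={7}
  fail(13) 'cadc': from fail(12)=5 chase 'c': 5→1→0 ⇒ 10;  out=∅∪out(10)=∅
  fail(19) 'acbd': from fail(18)=21 chase 'd': 21→22→0 ⇒ 1;  out=∅∪out(1)=∅
  fail(8) 'adbbd': from fail(7)=22 chase 'd': 22→0 ⇒ 1;  out=∅∪out(1)=∅
  fail(14) 'cadcb': from fail(13)=10 chase 'b': 10 ⇒ 21;  out={2}∪out(21)={2,6,7}
  fail(20) 'acbdb': from fail(19)=1 chase 'b': 1→0 ⇒ 22;  out={5}∪out(22)={5,7}
  fail(9) 'adbbda': from fail(8)=1 chase 'a': 1→0 ⇒ 4;  out={1}∪out(4)={1}

Scan:
[0] read 'd'  n0⇒n1
[1] read 'c'  n1⇒n10 ·f
[2] read 'd'  n10⇒n1 ·f
[3] read 'a'  n1⇒n4 ·f
[4] read 'b'  n4⇒n15  ** P7@[4:4]
[5] read 'c'  n15⇒n16  ** P3@[3:5]
[6] read 'a'  n16⇒n11 ·f
[7] read 'b'  n11⇒n15 ·f  ** P7@[7:7]
[8] read 'c'  n15⇒n16  ** P3@[6:8]
[9] read 'a'  n16⇒n11 ·f
[10] read 'b'  n11⇒n15 ·f  ** P7@[10:10]
[11] read 'd'  n15⇒n1 ·f
[12] read 'd'  n1⇒n2
[13] read 'd'  n2⇒n3  ** P0@[11:13]
[14] read 'b'  n3⇒n22 ·f  ** P7@[14:14]
[15] read 'd'  n22⇒n1 ·f
[16] read 'd'  n1⇒n2
[17] read 'd'  n2⇒n3  ** P0@[15:17]
[18] read 'd'  n3⇒n3 ·f  ** P0@[16:18]
[19] read 'd'  n3⇒n3 ·f  ** P0@[17:19]
[20] read 'd'  n3⇒n3 ·f  ** P0@[18:20]
[21] read 'd'  n3⇒n3 ·f  ** P0@[19:21]
[22] read 'b'  n3⇒n22 ·f  ** P7@[22:22]
[23] read 'a'  n22⇒n4 ·f
[24] read 'c'  n4⇒n17  ** P4@[23:24]
[25] read 'd'  n17⇒n1 ·f
[26] read 'd'  n1⇒n2
[27] read 'b'  n2⇒n22 ·f  ** P7@[27:27]
[28] read 'd'  n22⇒n1 ·f
[29] read 'd'  n1⇒n2
[30] read 'd'  n2⇒n3  ** P0@[28:30]
[31] read 'c'  n3⇒n10 ·f
[32] read 'b'  n10⇒n21  ** P6@[31:32],P7@[32:32]
[33] read 'a'  n21⇒n4 ·f
[34] read 'b'  n4⇒n15  ** P7@[34:34]
[35] read 'a'  n15⇒n4 ·f
[36] read 'b'  n4⇒n15  ** P7@[36:36]
[37] read 'c'  n15⇒n16  ** P3@[35:37]
[38] read 'c'  n16⇒n10 ·f
[39] read 'c'  n10⇒n10 ·f
[40] read 'c'  n10⇒n10 ·f
[41] read 'b'  n10⇒n21  ** P6@[40:41],P7@[41:41]
[42] read 'd'  n21⇒n1 ·f
[43] read 'c'  n1⇒n10 ·f
[44] read 'b'  n10⇒n21  ** P6@[43:44],P7@[44:44]
[45] read 'a'  n21⇒n4 ·f
[46] read 'c'  n4⇒n17  ** P4@[45:46]
[47] read 'd'  n17⇒n1 ·f

All matches (sorted): [[4,7],[5,3],[7,7],[8,3],[10,7],[13,0],[14,7],[17,0],[18,0],[19,0],[20,0],[21,0],[22,7],[24,4],[27,7],[30,0],[32,6],[32,7],[34,7],[36,7],[37,3],[41,6],[41,7],[44,6],[44,7],[46,4]]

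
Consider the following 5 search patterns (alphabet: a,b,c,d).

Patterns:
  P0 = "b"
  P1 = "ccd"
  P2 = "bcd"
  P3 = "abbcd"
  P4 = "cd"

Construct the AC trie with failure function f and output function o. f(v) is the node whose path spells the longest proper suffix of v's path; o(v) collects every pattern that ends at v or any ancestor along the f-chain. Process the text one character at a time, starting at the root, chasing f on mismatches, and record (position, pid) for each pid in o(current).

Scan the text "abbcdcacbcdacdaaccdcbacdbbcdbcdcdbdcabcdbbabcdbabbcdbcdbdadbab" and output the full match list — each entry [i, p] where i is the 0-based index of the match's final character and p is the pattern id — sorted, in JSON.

Construct AC machine:
Trie (insert patterns):
  0='ε' goto a→7 b→1 c→2
  1='b' goto c→5  ←P0
  2='c' goto c→3 d→12
  3='cc' goto d→4
  4='ccd' goto ·  ←P1
  5='bc' goto d→6
  6='bcd' goto ·  ←P2
  7='a' goto b→8
  8='ab' goto b→9
  9='abb' goto c→10
  10='abbc' goto d→11
  11='abbcd' goto ·  ←P3
  12='cd' goto ·  ←P4

BFS fail/out derivation:
  fail(1) 'b': from fail(0)=0 chase 'b': 0 ⇒ 0;  out={0}∪out(0)={0}
  fail(2) 'c': from fail(0)=0 chase 'c': 0 ⇒ 0;  out=∅∪out(0)=∅
  fail(7) 'a': from fail(0)=0 chase 'a': 0 ⇒ 0;  out=∅∪out(0)=∅
  fail(3) 'cc': from fail(2)=0 chase 'c': 0 ⇒ 2;  out=∅∪out(2)=∅
  fail(5) 'bc': from fail(1)=0 chase 'c': 0 ⇒ 2;  out=∅∪out(2)=∅
  fail(8) 'ab': from fail(7)=0 chase 'b': 0 ⇒ 1;  out=∅∪out(1)={0}
  fail(12) 'cd': from fail(2)=0 chase 'd': 0 ⇒ 0;  out={4}∪out(0)={4}
  fail(4) 'ccd': from fail(3)=2 chase 'd': 2 ⇒ 12;  out={1}∪out(12)={1,4}
  fail(6) 'bcd': from fail(5)=2 chase 'd': 2 ⇒ 12;  out={2}∪out(12)={2,4}
  fail(9) 'abb': from fail(8)=1 chase 'b': 1→0 ⇒ 1;  out=∅∪out(1)={0}
  fail(10) 'abbc': from fail(9)=1 chase 'c': 1 ⇒ 5;  out=∅∪out(5)=∅
  fail(11) 'abbcd': from fail(10)=5 chase 'd': 5 ⇒ 6;  out={3}∪out(6)={2,3,4}

Scan:
[0] read 'a'  n0⇒n7
[1] read 'b'  n7⇒n8  → match P0@[1:1]
[2] read 'b'  n8⇒n9  → match P0@[2:2]
[3] read 'c'  n9⇒n10
[4] read 'd'  n10⇒n11  → match P2@[2:4],P3@[0:4],P4@[3:4]
[5] read 'c'  n11⇒n2 (fail-walked)
[6] read 'a'  n2⇒n7 (fail-walked)
[7] read 'c'  n7⇒n2 (fail-walked)
[8] read 'b'  n2⇒n1 (fail-walked)  → match P0@[8:8]
[9] read 'c'  n1⇒n5
[10] read 'd'  n5⇒n6  → match P2@[8:10],P4@[9:10]
[11] read 'a'  n6⇒n7 (fail-walked)
[12] read 'c'  n7⇒n2 (fail-walked)
[13] read 'd'  n2⇒n12  → match P4@[12:13]
[14] read 'a'  n12⇒n7 (fail-walked)
[15] read 'a'  n7⇒n7 (fail-walked)
[16] read 'c'  n7⇒n2 (fail-walked)
[17] read 'c'  n2⇒n3
[18] read 'd'  n3⇒n4  → match P1@[16:18],P4@[17:18]
[19] read 'c'  n4⇒n2 (fail-walked)
[20] read 'b'  n2⇒n1 (fail-walked)  → match P0@[20:20]
[21] read 'a'  n1⇒n7 (fail-walked)
[22] read 'c'  n7⇒n2 (fail-walked)
[23] read 'd'  n2⇒n12  → match P4@[22:23]
[24] read 'b'  n12⇒n1 (fail-walked)  → match P0@[24:24]
[25] read 'b'  n1⇒n1 (fail-walked)  → match P0@[25:25]
[26] read 'c'  n1⇒n5
[27] read 'd'  n5⇒n6  → match P2@[25:27],P4@[26:27]
[28] read 'b'  n6⇒n1 (fail-walked)  → match P0@[28:28]
[29] read 'c'  n1⇒n5
[30] read 'd'  n5⇒n6  → match P2@[28:30],P4@[29:30]
[31] read 'c'  n6⇒n2 (fail-walked)
[32] read 'd'  n2⇒n12  → match P4@[31:32]
[33] read 'b'  n12⇒n1 (fail-walked)  → match P0@[33:33]
[34] read 'd'  n1⇒n0 (fail-walked)
[35] read 'c'  n0⇒n2
[36] read 'a'  n2⇒n7 (fail-walked)
[37] read 'b'  n7⇒n8  → match P0@[37:37]
[38] read 'c'  n8⇒n5 (fail-walked)
[39] read 'd'  n5⇒n6  → match P2@[37:39],P4@[38:39]
[40] read 'b'  n6⇒n1 (fail-walked)  → match P0@[40:40]
[41] read 'b'  n1⇒n1 (fail-walked)  → match P0@[41:41]
[42] read 'a'  n1⇒n7 (fail-walked)
[43] read 'b'  n7⇒n8  → match P0@[43:43]
[44] read 'c'  n8⇒n5 (fail-walked)
[45] read 'd'  n5⇒n6  → match P2@[43:45],P4@[44:45]
[46] read 'b'  n6⇒n1 (fail-walked)  → match P0@[46:46]
[47] read 'a'  n1⇒n7 (fail-walked)
[48] read 'b'  n7⇒n8  → match P0@[48:48]
[49] read 'b'  n8⇒n9  → match P0@[49:49]
[50] read 'c'  n9⇒n10
[51] read 'd'  n10⇒n11  → match P2@[49:51],P3@[47:51],P4@[50:51]
[52] read 'b'  n11⇒n1 (fail-walked)  → match P0@[52:52]
[53] read 'c'  n1⇒n5
[54] read 'd'  n5⇒n6  → match P2@[52:54],P4@[53:54]
[55] read 'b'  n6⇒n1 (fail-walked)  → match P0@[55:55]
[56] read 'd'  n1⇒n0 (fail-walked)
[57] read 'a'  n0⇒n7
[58] read 'd'  n7⇒n0 (fail-walked)
[59] read 'b'  n0⇒n1  → match P0@[59:59]
[60] read 'a'  n1⇒n7 (fail-walked)
[61] read 'b'  n7⇒n8  → match P0@[61:61]

Result: [[1,0],[2,0],[4,2],[4,3],[4,4],[8,0],[10,2],[10,4],[13,4],[18,1],[18,4],[20,0],[23,4],[24,0],[25,0],[27,2],[27,4],[28,0],[30,2],[30,4],[32,4],[33,0],[37,0],[39,2],[39,4],[40,0],[41,0],[43,0],[45,2],[45,4],[46,0],[48,0],[49,0],[51,2],[51,3],[51,4],[52,0],[54,2],[54,4],[55,0],[59,0],[61,0]]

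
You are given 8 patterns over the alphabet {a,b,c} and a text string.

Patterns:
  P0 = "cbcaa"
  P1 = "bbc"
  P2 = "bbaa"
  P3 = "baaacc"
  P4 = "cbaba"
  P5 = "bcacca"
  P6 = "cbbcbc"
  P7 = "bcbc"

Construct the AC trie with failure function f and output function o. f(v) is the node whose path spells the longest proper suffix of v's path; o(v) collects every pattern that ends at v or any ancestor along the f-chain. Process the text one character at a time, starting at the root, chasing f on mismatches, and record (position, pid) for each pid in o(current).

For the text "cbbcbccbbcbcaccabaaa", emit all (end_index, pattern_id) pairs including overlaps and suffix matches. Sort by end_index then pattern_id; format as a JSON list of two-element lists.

Construct AC machine:
Trie nodes:
  0='ε' goto b→6 c→1
  1='c' goto b→2
  2='cb' goto a→16 b→24 c→3
  3='cbc' goto a→4
  4='cbca' goto a→5
  5='cbcaa' goto ·  [P0 ends]
  6='b' goto a→11 b→7 c→19
  7='bb' goto a→9 c→8
  8='bbc' goto ·  [P1 ends]
  9='bba' goto a→10
  10='bbaa' goto ·  [P2 ends]
  11='ba' goto a→12
  12='baa' goto a→13
  13='baaa' goto c→14
  14='baaac' goto c→15
  15='baaacc' goto ·  [P3 ends]
  16='cba' goto b→17
  17='cbab' goto a→18
  18='cbaba' goto ·  [P4 ends]
  19='bc' goto a→20 b→28
  20='bca' goto c→21
  21='bcac' goto c→22
  22='bcacc' goto a→23
  23='bcacca' goto ·  [P5 ends]
  24='cbb' goto c→25
  25='cbbc' goto b→26
  26='cbbcb' goto c→27
  27='cbbcbc' goto ·  [P6 ends]
  28='bcb' goto c→29
  29='bcbc' goto ·  [P7 ends]

Failure links (BFS by depth):
  n1('c'): parent n0 fail=0; on 'c' 0 → fail=0;  out ∅∪∅=∅
  n6('b'): parent n0 fail=0; on 'b' 0 → fail=0;  out ∅∪∅=∅
  n2('cb'): parent n1 fail=0; on 'b' 0 → fail=6;  out ∅∪∅=∅
  n7('bb'): parent n6 fail=0; on 'b' 0 → fail=6;  out ∅∪∅=∅
  n11('ba'): parent n6 fail=0; on 'a' 0 → fail=0;  out ∅∪∅=∅
  n19('bc'): parent n6 fail=0; on 'c' 0 → fail=1;  out ∅∪∅=∅
  n3('cbc'): parent n2 fail=6; on 'c' 6 → fail=19;  out ∅∪∅=∅
  n8('bbc'): parent n7 fail=6; on 'c' 6 → fail=19;  out {1}∪∅={1}
  n9('bba'): parent n7 fail=6; on 'a' 6 → fail=11;  out ∅∪∅=∅
  n12('baa'): parent n11 fail=0; on 'a' 0 → fail=0;  out ∅∪∅=∅
  n16('cba'): parent n2 fail=6; on 'a' 6 → fail=11;  out ∅∪∅=∅
  n20('bca'): parent n19 fail=1; on 'a' 1→0 → fail=0;  out ∅∪∅=∅
  n24('cbb'): parent n2 fail=6; on 'b' 6 → fail=7;  out ∅∪∅=∅
  n28('bcb'): parent n19 fail=1; on 'b' 1 → fail=2;  out ∅∪∅=∅
  n4('cbca'): parent n3 fail=19; on 'a' 19 → fail=20;  out ∅∪∅=∅
  n10('bbaa'): parent n9 fail=11; on 'a' 11 → fail=12;  out {2}∪∅={2}
  n13('baaa'): parent n12 fail=0; on 'a' 0 → fail=0;  out ∅∪∅=∅
  n17('cbab'): parent n16 fail=11; on 'b' 11→0 → fail=6;  out ∅∪∅=∅
  n21('bcac'): parent n20 fail=0; on 'c' 0 → fail=1;  out ∅∪∅=∅
  n25('cbbc'): parent n24 fail=7; on 'c' 7 → fail=8;  out ∅∪{1}={1}
  n29('bcbc'): parent n28 fail=2; on 'c' 2 → fail=3;  out {7}∪∅={7}
  n5('cbcaa'): parent n4 fail=20; on 'a' 20→0 → fail=0;  out {0}∪∅={0}
  n14('baaac'): parent n13 fail=0; on 'c' 0 → fail=1;  out ∅∪∅=∅
  n18('cbaba'): parent n17 fail=6; on 'a' 6 → fail=11;  out {4}∪∅={4}
  n22('bcacc'): parent n21 fail=1; on 'c' 1→0 → fail=1;  out ∅∪∅=∅
  n26('cbbcb'): parent n25 fail=8; on 'b' 8→19 → fail=28;  out ∅∪∅=∅
  n15('baaacc'): parent n14 fail=1; on 'c' 1→0 → fail=1;  out {3}∪∅={3}
  n23('bcacca'): parent n22 fail=1; on 'a' 1→0 → fail=0;  out {5}∪∅={5}
  n27('cbbcbc'): parent n26 fail=28; on 'c' 28 → fail=29;  out {6}∪{7}={6,7}

Scan:
[0] read 'c'  n0⇒n1
[1] read 'b'  n1⇒n2
[2] read 'b'  n2⇒n24
[3] read 'c'  n24⇒n25  emit P1@[1:3]
[4] read 'b'  n25⇒n26
[5] read 'c'  n26⇒n27  emit P6@[0:5],P7@[2:5]
[6] read 'c'  n27⇒n1 ·f
[7] read 'b'  n1⇒n2
[8] read 'b'  n2⇒n24
[9] read 'c'  n24⇒n25  emit P1@[7:9]
[10] read 'b'  n25⇒n26
[11] read 'c'  n26⇒n27  emit P6@[6:11],P7@[8:11]
[12] read 'a'  n27⇒n4 ·f
[13] read 'c'  n4⇒n21 ·f
[14] read 'c'  n21⇒n22
[15] read 'a'  n22⇒n23  emit P5@[10:15]
[16] read 'b'  n23⇒n6 ·f
[17] read 'a'  n6⇒n11
[18] read 'a'  n11⇒n12
[19] read 'a'  n12⇒n13

Matches: [[3,1],[5,6],[5,7],[9,1],[11,6],[11,7],[15,5]]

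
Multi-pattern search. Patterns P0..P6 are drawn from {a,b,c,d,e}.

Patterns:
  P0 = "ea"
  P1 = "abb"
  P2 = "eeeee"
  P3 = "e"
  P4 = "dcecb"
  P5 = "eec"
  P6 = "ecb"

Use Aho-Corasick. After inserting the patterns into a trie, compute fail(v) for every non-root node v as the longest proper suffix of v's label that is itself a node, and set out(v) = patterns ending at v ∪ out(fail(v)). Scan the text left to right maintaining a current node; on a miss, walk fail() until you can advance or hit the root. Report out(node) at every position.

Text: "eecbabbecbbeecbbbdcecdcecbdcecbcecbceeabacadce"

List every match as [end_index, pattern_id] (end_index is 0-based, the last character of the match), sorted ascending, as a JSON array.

Build automaton:
Trie nodes:
  0='ε' goto a→3 d→10 e→1
  1='e' goto a→2 c→16 e→6  ←P3
  2='ea' goto ·  ←P0
  3='a' goto b→4
  4='ab' goto b→5
  5='abb' goto ·  ←P1
  6='ee' goto c→15 e→7
  7='eee' goto e→8
  8='eeee' goto e→9
  9='eeeee' goto ·  ←P2
  10='d' goto c→11
  11='dc' goto e→12
  12='dce' goto c→13
  13='dcec' goto b→14
  14='dcecb' goto ·  ←P4
  15='eec' goto ·  ←P5
  16='ec' goto b→17
  17='ecb' goto ·  ←P6

BFS fail/out derivation:
  n1('e'): parent n0 fail=0; on 'e' 0 → fail=0;  out {3}∪∅={3}
  n3('a'): parent n0 fail=0; on 'a' 0 → fail=0;  out ∅∪∅=∅
  n10('d'): parent n0 fail=0; on 'd' 0 → fail=0;  out ∅∪∅=∅
  n2('ea'): parent n1 fail=0; on 'a' 0 → fail=3;  out {0}∪∅={0}
  n4('ab'): parent n3 fail=0; on 'b' 0 → fail=0;  out ∅∪∅=∅
  n6('ee'): parent n1 fail=0; on 'e' 0 → fail=1;  out ∅∪{3}={3}
  n11('dc'): parent n10 fail=0; on 'c' 0 → fail=0;  out ∅∪∅=∅
  n16('ec'): parent n1 fail=0; on 'c' 0 → fail=0;  out ∅∪∅=∅
  n5('abb'): parent n4 fail=0; on 'b' 0 → fail=0;  out {1}∪∅={1}
  n7('eee'): parent n6 fail=1; on 'e' 1 → fail=6;  out ∅∪{3}={3}
  n12('dce'): parent n11 fail=0; on 'e' 0 → fail=1;  out ∅∪{3}={3}
  n15('eec'): parent n6 fail=1; on 'c' 1 → fail=16;  out {5}∪∅={5}
  n17('ecb'): parent n16 fail=0; on 'b' 0 → fail=0;  out {6}∪∅={6}
  n8('eeee'): parent n7 fail=6; on 'e' 6 → fail=7;  out ∅∪{3}={3}
  n13('dcec'): parent n12 fail=1; on 'c' 1 → fail=16;  out ∅∪∅=∅
  n9('eeeee'): parent n8 fail=7; on 'e' 7 → fail=8;  out {2}∪{3}={2,3}
  n14('dcecb'): parent n13 fail=16; on 'b' 16 → fail=17;  out {4}∪{6}={4,6}

Text stream:
i=0 'e': node 0→1  → match P3@[0:0]
i=1 'e': node 1→6  → match P3@[1:1]
i=2 'c': node 6→15  → match P5@[0:2]
i=3 'b': node 15→17 (fail-walked)  → match P6@[1:3]
i=4 'a': node 17→3 (fail-walked)
i=5 'b': node 3→4
i=6 'b': node 4→5  → match P1@[4:6]
i=7 'e': node 5→1 (fail-walked)  → match P3@[7:7]
i=8 'c': node 1→16
i=9 'b': node 16→17  → match P6@[7:9]
i=10 'b': node 17→0 (fail-walked)
i=11 'e': node 0→1  → match P3@[11:11]
i=12 'e': node 1→6  → match P3@[12:12]
i=13 'c': node 6→15  → match P5@[11:13]
i=14 'b': node 15→17 (fail-walked)  → match P6@[12:14]
i=15 'b': node 17→0 (fail-walked)
i=16 'b': node 0→0
i=17 'd': node 0→10
i=18 'c': node 10→11
i=19 'e': node 11→12  → match P3@[19:19]
i=20 'c': node 12→13
i=21 'd': node 13→10 (fail-walked)
i=22 'c': node 10→11
i=23 'e': node 11→12  → match P3@[23:23]
i=24 'c': node 12→13
i=25 'b': node 13→14  → match P4@[21:25],P6@[23:25]
i=26 'd': node 14→10 (fail-walked)
i=27 'c': node 10→11
i=28 'e': node 11→12  → match P3@[28:28]
i=29 'c': node 12→13
i=30 'b': node 13→14  → match P4@[26:30],P6@[28:30]
i=31 'c': node 14→0 (fail-walked)
i=32 'e': node 0→1  → match P3@[32:32]
i=33 'c': node 1→16
i=34 'b': node 16→17  → match P6@[32:34]
i=35 'c': node 17→0 (fail-walked)
i=36 'e': node 0→1  → match P3@[36:36]
i=37 'e': node 1→6  → match P3@[37:37]
i=38 'a': node 6→2 (fail-walked)  → match P0@[37:38]
i=39 'b': node 2→4 (fail-walked)
i=40 'a': node 4→3 (fail-walked)
i=41 'c': node 3→0 (fail-walked)
i=42 'a': node 0→3
i=43 'd': node 3→10 (fail-walked)
i=44 'c': node 10→11
i=45 'e': node 11→12  → match P3@[45:45]

Result: [[0,3],[1,3],[2,5],[3,6],[6,1],[7,3],[9,6],[11,3],[12,3],[13,5],[14,6],[19,3],[23,3],[25,4],[25,6],[28,3],[30,4],[30,6],[32,3],[34,6],[36,3],[37,3],[38,0],[45,3]]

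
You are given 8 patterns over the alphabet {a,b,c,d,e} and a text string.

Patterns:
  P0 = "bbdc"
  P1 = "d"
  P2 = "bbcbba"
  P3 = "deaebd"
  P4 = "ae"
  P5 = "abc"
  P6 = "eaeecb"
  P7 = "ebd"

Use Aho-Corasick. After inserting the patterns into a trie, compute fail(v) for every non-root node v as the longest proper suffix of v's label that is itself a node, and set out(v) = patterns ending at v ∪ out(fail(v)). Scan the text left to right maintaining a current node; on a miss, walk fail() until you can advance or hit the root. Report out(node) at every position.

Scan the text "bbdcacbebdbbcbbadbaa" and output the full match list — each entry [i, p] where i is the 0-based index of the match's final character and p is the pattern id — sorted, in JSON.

Build:
Trie (insert patterns):
  n0 'ε': a→15 b→1 d→5 e→19
  n1 'b': b→2
  n2 'bb': c→6 d→3
  n3 'bbd': c→4
  n4 'bbdc': ·  ←P0
  n5 'd': e→10  ←P1
  n6 'bbc': b→7
  n7 'bbcb': b→8
  n8 'bbcbb': a→9
  n9 'bbcbba': ·  ←P2
  n10 'de': a→11
  n11 'dea': e→12
  n12 'deae': b→13
  n13 'deaeb': d→14
  n14 'deaebd': ·  ←P3
  n15 'a': b→17 e→16
  n16 'ae': ·  ←P4
  n17 'ab': c→18
  n18 'abc': ·  ←P5
  n19 'e': a→20 b→25
  n20 'ea': e→21
  n21 'eae': e→22
  n22 'eaee': c→23
  n23 'eaeec': b→24
  n24 'eaeecb': ·  ←P6
  n25 'eb': d→26
  n26 'ebd': ·  ←P7

Failure links (BFS by depth):
  n1('b'): parent n0 fail=0; on 'b' 0 → fail=0;  out ∅∪∅=∅
  n5('d'): parent n0 fail=0; on 'd' 0 → fail=0;  out {1}∪∅={1}
  n15('a'): parent n0 fail=0; on 'a' 0 → fail=0;  out ∅∪∅=∅
  n19('e'): parent n0 fail=0; on 'e' 0 → fail=0;  out ∅∪∅=∅
  n2('bb'): parent n1 fail=0; on 'b' 0 → fail=1;  out ∅∪∅=∅
  n10('de'): parent n5 fail=0; on 'e' 0 → fail=19;  out ∅∪∅=∅
  n16('ae'): parent n15 fail=0; on 'e' 0 → fail=19;  out {4}∪∅={4}
  n17('ab'): parent n15 fail=0; on 'b' 0 → fail=1;  out ∅∪∅=∅
  n20('ea'): parent n19 fail=0; on 'a' 0 → fail=15;  out ∅∪∅=∅
  n25('eb'): parent n19 fail=0; on 'b' 0 → fail=1;  out ∅∪∅=∅
  n3('bbd'): parent n2 fail=1; on 'd' 1→0 → fail=5;  out ∅∪{1}={1}
  n6('bbc'): parent n2 fail=1; on 'c' 1→0 → fail=0;  out ∅∪∅=∅
  n11('dea'): parent n10 fail=19; on 'a' 19 → fail=20;  out ∅∪∅=∅
  n18('abc'): parent n17 fail=1; on 'c' 1→0 → fail=0;  out {5}∪∅={5}
  n21('eae'): parent n20 fail=15; on 'e' 15 → fail=16;  out ∅∪{4}={4}
  n26('ebd'): parent n25 fail=1; on 'd' 1→0 → fail=5;  out {7}∪{1}={1,7}
  n4('bbdc'): parent n3 fail=5; on 'c' 5→0 → fail=0;  out {0}∪∅={0}
  n7('bbcb'): parent n6 fail=0; on 'b' 0 → fail=1;  out ∅∪∅=∅
  n12('deae'): parent n11 fail=20; on 'e' 20 → fail=21;  out ∅∪{4}={4}
  n22('eaee'): parent n21 fail=16; on 'e' 16→19→0 → fail=19;  out ∅∪∅=∅
  n8('bbcbb'): parent n7 fail=1; on 'b' 1 → fail=2;  out ∅∪∅=∅
  n13('deaeb'): parent n12 fail=21; on 'b' 21→16→19 → fail=25;  out ∅∪∅=∅
  n23('eaeec'): parent n22 fail=19; on 'c' 19→0 → fail=0;  out ∅∪∅=∅
  n9('bbcbba'): parent n8 fail=2; on 'a' 2→1→0 → fail=15;  out {2}∪∅={2}
  n14('deaebd'): parent n13 fail=25; on 'd' 25 → fail=26;  out {3}∪{1,7}={1,3,7}
  n24('eaeecb'): parent n23 fail=0; on 'b' 0 → fail=1;  out {6}∪∅={6}

Scan:
pos 0 'b': at 1
pos 1 'b': at 2
pos 2 'd': at 3  → match P1@[2:2]
pos 3 'c': at 4  → match P0@[0:3]
pos 4 'a': at 15 (fail-walked)
pos 5 'c': at 0 (fail-walked)
pos 6 'b': at 1
pos 7 'e': at 19 (fail-walked)
pos 8 'b': at 25
pos 9 'd': at 26  → match P1@[9:9],P7@[7:9]
pos 10 'b': at 1 (fail-walked)
pos 11 'b': at 2
pos 12 'c': at 6
pos 13 'b': at 7
pos 14 'b': at 8
pos 15 'a': at 9  → match P2@[10:15]
pos 16 'd': at 5 (fail-walked)  → match P1@[16:16]
pos 17 'b': at 1 (fail-walked)
pos 18 'a': at 15 (fail-walked)
pos 19 'a': at 15 (fail-walked)

All matches (sorted): [[2,1],[3,0],[9,1],[9,7],[15,2],[16,1]]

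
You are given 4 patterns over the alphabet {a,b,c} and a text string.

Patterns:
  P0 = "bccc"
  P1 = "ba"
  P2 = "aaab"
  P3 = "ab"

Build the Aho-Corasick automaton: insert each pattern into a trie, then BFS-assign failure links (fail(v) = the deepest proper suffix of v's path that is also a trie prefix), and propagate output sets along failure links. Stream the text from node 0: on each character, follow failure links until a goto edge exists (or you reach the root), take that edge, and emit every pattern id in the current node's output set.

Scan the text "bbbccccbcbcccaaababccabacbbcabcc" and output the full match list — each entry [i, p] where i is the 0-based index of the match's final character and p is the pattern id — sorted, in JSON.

Build:
Trie (insert patterns):
  n0 'ε': a→6 b→1
  n1 'b': a→5 c→2
  n2 'bc': c→3
  n3 'bcc': c→4
  n4 'bccc': ·  ←P0
  n5 'ba': ·  ←P1
  n6 'a': a→7 b→10
  n7 'aa': a→8
  n8 'aaa': b→9
  n9 'aaab': ·  ←P2
  n10 'ab': ·  ←P3

BFS fail/out derivation:
  fail(1) 'b': from fail(0)=0 chase 'b': 0 ⇒ 0;  out=∅∪out(0)=∅
  fail(6) 'a': from fail(0)=0 chase 'a': 0 ⇒ 0;  out=∅∪out(0)=∅
  fail(2) 'bc': from fail(1)=0 chase 'c': 0 ⇒ 0;  out=∅∪out(0)=∅
  fail(5) 'ba': from fail(1)=0 chase 'a': 0 ⇒ 6;  out={1}∪out(6)={1}
  fail(7) 'aa': from fail(6)=0 chase 'a': 0 ⇒ 6;  out=∅∪out(6)=∅
  fail(10) 'ab': from fail(6)=0 chase 'b': 0 ⇒ 1;  out={3}∪out(1)={3}
  fail(3) 'bcc': from fail(2)=0 chase 'c': 0 ⇒ 0;  out=∅∪out(0)=∅
  fail(8) 'aaa': from fail(7)=6 chase 'a': 6 ⇒ 7;  out=∅∪out(7)=∅
  fail(4) 'bccc': from fail(3)=0 chase 'c': 0 ⇒ 0;  out={0}∪out(0)={0}
  fail(9) 'aaab': from fail(8)=7 chase 'b': 7→6 ⇒ 10;  out={2}∪out(10)={2,3}

Text stream:
pos 0 'b': at 1
pos 1 'b': at 1 (fail-walked)
pos 2 'b': at 1 (fail-walked)
pos 3 'c': at 2
pos 4 'c': at 3
pos 5 'c': at 4  → match P0@[2:5]
pos 6 'c': at 0 (fail-walked)
pos 7 'b': at 1
pos 8 'c': at 2
pos 9 'b': at 1 (fail-walked)
pos 10 'c': at 2
pos 11 'c': at 3
pos 12 'c': at 4  → match P0@[9:12]
pos 13 'a': at 6 (fail-walked)
pos 14 'a': at 7
pos 15 'a': at 8
pos 16 'b': at 9  → match P2@[13:16],P3@[15:16]
pos 17 'a': at 5 (fail-walked)  → match P1@[16:17]
pos 18 'b': at 10 (fail-walked)  → match P3@[17:18]
pos 19 'c': at 2 (fail-walked)
pos 20 'c': at 3
pos 21 'a': at 6 (fail-walked)
pos 22 'b': at 10  → match P3@[21:22]
pos 23 'a': at 5 (fail-walked)  → match P1@[22:23]
pos 24 'c': at 0 (fail-walked)
pos 25 'b': at 1
pos 26 'b': at 1 (fail-walked)
pos 27 'c': at 2
pos 28 'a': at 6 (fail-walked)
pos 29 'b': at 10  → match P3@[28:29]
pos 30 'c': at 2 (fail-walked)
pos 31 'c': at 3

Matches: [[5,0],[12,0],[16,2],[16,3],[17,1],[18,3],[22,3],[23,1],[29,3]]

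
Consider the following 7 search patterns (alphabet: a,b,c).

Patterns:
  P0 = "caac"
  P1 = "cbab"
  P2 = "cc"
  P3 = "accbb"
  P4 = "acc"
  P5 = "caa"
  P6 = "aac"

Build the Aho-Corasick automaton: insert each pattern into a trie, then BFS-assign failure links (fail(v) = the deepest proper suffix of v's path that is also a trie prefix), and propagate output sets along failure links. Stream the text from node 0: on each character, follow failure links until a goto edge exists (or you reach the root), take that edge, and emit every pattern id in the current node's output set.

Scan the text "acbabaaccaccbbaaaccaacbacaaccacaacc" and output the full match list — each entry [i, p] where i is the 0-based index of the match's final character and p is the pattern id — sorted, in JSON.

Build:
Trie (insert patterns):
  0='ε' goto a→9 c→1
  1='c' goto a→2 b→5 c→8
  2='ca' goto a→3
  3='caa' goto c→4  ←P5
  4='caac' goto ·  ←P0
  5='cb' goto a→6
  6='cba' goto b→7
  7='cbab' goto ·  ←P1
  8='cc' goto ·  ←P2
  9='a' goto a→14 c→10
  10='ac' goto c→11
  11='acc' goto b→12  ←P4
  12='accb' goto b→13
  13='accbb' goto ·  ←P3
  14='aa' goto c→15
  15='aac' goto ·  ←P6

Failure links (BFS by depth):
  n1('c'): parent n0 fail=0; on 'c' 0 → fail=0;  out ∅∪∅=∅
  n9('a'): parent n0 fail=0; on 'a' 0 → fail=0;  out ∅∪∅=∅
  n2('ca'): parent n1 fail=0; on 'a' 0 → fail=9;  out ∅∪∅=∅
  n5('cb'): parent n1 fail=0; on 'b' 0 → fail=0;  out ∅∪∅=∅
  n8('cc'): parent n1 fail=0; on 'c' 0 → fail=1;  out {2}∪∅={2}
  n10('ac'): parent n9 fail=0; on 'c' 0 → fail=1;  out ∅∪∅=∅
  n14('aa'): parent n9 fail=0; on 'a' 0 → fail=9;  out ∅∪∅=∅
  n3('caa'): parent n2 fail=9; on 'a' 9 → fail=14;  out {5}∪∅={5}
  n6('cba'): parent n5 fail=0; on 'a' 0 → fail=9;  out ∅∪∅=∅
  n11('acc'): parent n10 fail=1; on 'c' 1 → fail=8;  out {4}∪{2}={2,4}
  n15('aac'): parent n14 fail=9; on 'c' 9 → fail=10;  out {6}∪∅={6}
  n4('caac'): parent n3 fail=14; on 'c' 14 → fail=15;  out {0}∪{6}={0,6}
  n7('cbab'): parent n6 fail=9; on 'b' 9→0 → fail=0;  out {1}∪∅={1}
  n12('accb'): parent n11 fail=8; on 'b' 8→1 → fail=5;  out ∅∪∅=∅
  n13('accbb'): parent n12 fail=5; on 'b' 5→0 → fail=0;  out {3}∪∅={3}

Text stream:
pos 0 'a': at 9
pos 1 'c': at 10
pos 2 'b': at 5 (fail-walked)
pos 3 'a': at 6
pos 4 'b': at 7  ** P1@[1:4]
pos 5 'a': at 9 (fail-walked)
pos 6 'a': at 14
pos 7 'c': at 15  ** P6@[5:7]
pos 8 'c': at 11 (fail-walked)  ** P2@[7:8],P4@[6:8]
pos 9 'a': at 2 (fail-walked)
pos 10 'c': at 10 (fail-walked)
pos 11 'c': at 11  ** P2@[10:11],P4@[9:11]
pos 12 'b': at 12
pos 13 'b': at 13  ** P3@[9:13]
pos 14 'a': at 9 (fail-walked)
pos 15 'a': at 14
pos 16 'a': at 14 (fail-walked)
pos 17 'c': at 15  ** P6@[15:17]
pos 18 'c': at 11 (fail-walked)  ** P2@[17:18],P4@[16:18]
pos 19 'a': at 2 (fail-walked)
pos 20 'a': at 3  ** P5@[18:20]
pos 21 'c': at 4  ** P0@[18:21],P6@[19:21]
pos 22 'b': at 5 (fail-walked)
pos 23 'a': at 6
pos 24 'c': at 10 (fail-walked)
pos 25 'a': at 2 (fail-walked)
pos 26 'a': at 3  ** P5@[24:26]
pos 27 'c': at 4  ** P0@[24:27],P6@[25:27]
pos 28 'c': at 11 (fail-walked)  ** P2@[27:28],P4@[26:28]
pos 29 'a': at 2 (fail-walked)
pos 30 'c': at 10 (fail-walked)
pos 31 'a': at 2 (fail-walked)
pos 32 'a': at 3  ** P5@[30:32]
pos 33 'c': at 4  ** P0@[30:33],P6@[31:33]
pos 34 'c': at 11 (fail-walked)  ** P2@[33:34],P4@[32:34]

All matches (sorted): [[4,1],[7,6],[8,2],[8,4],[11,2],[11,4],[13,3],[17,6],[18,2],[18,4],[20,5],[21,0],[21,6],[26,5],[27,0],[27,6],[28,2],[28,4],[32,5],[33,0],[33,6],[34,2],[34,4]]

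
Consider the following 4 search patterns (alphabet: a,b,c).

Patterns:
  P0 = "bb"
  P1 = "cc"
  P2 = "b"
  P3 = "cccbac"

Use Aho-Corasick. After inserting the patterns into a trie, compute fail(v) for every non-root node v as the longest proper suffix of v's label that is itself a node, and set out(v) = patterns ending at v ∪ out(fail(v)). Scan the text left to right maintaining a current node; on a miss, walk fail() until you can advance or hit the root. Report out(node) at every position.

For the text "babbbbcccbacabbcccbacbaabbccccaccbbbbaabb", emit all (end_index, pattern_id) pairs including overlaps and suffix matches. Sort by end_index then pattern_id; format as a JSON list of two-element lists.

Construct AC machine:
Trie nodes:
  0='ε' goto b→1 c→3
  1='b' goto b→2  ←P2
  2='bb' goto ·  ←P0
  3='c' goto c→4
  4='cc' goto c→5  ←P1
  5='ccc' goto b→6
  6='cccb' goto a→7
  7='cccba' goto c→8
  8='cccbac' goto ·  ←P3

BFS fail/out derivation:
  fail(1) 'b': from fail(0)=0 chase 'b': 0 ⇒ 0;  out={2}∪out(0)={2}
  fail(3) 'c': from fail(0)=0 chase 'c': 0 ⇒ 0;  out=∅∪out(0)=∅
  fail(2) 'bb': from fail(1)=0 chase 'b': 0 ⇒ 1;  out={0}∪out(1)={0,2}
  fail(4) 'cc': from fail(3)=0 chase 'c': 0 ⇒ 3;  out={1}∪out(3)={1}
  fail(5) 'ccc': from fail(4)=3 chase 'c': 3 ⇒ 4;  out=∅∪out(4)={1}
  fail(6) 'cccb': from fail(5)=4 chase 'b': 4→3→0 ⇒ 1;  out=∅∪out(1)={2}
  fail(7) 'cccba': from fail(6)=1 chase 'a': 1→0 ⇒ 0;  out=∅∪out(0)=∅
  fail(8) 'cccbac': from fail(7)=0 chase 'c': 0 ⇒ 3;  out={3}∪out(3)={3}

Scan:
pos 0 'b': at 1  ** P2@[0:0]
pos 1 'a': at 0 ·f
pos 2 'b': at 1  ** P2@[2:2]
pos 3 'b': at 2  ** P0@[2:3],P2@[3:3]
pos 4 'b': at 2 ·f  ** P0@[3:4],P2@[4:4]
pos 5 'b': at 2 ·f  ** P0@[4:5],P2@[5:5]
pos 6 'c': at 3 ·f
pos 7 'c': at 4  ** P1@[6:7]
pos 8 'c': at 5  ** P1@[7:8]
pos 9 'b': at 6  ** P2@[9:9]
pos 10 'a': at 7
pos 11 'c': at 8  ** P3@[6:11]
pos 12 'a': at 0 ·f
pos 13 'b': at 1  ** P2@[13:13]
pos 14 'b': at 2  ** P0@[13:14],P2@[14:14]
pos 15 'c': at 3 ·f
pos 16 'c': at 4  ** P1@[15:16]
pos 17 'c': at 5  ** P1@[16:17]
pos 18 'b': at 6  ** P2@[18:18]
pos 19 'a': at 7
pos 20 'c': at 8  ** P3@[15:20]
pos 21 'b': at 1 ·f  ** P2@[21:21]
pos 22 'a': at 0 ·f
pos 23 'a': at 0
pos 24 'b': at 1  ** P2@[24:24]
pos 25 'b': at 2  ** P0@[24:25],P2@[25:25]
pos 26 'c': at 3 ·f
pos 27 'c': at 4  ** P1@[26:27]
pos 28 'c': at 5  ** P1@[27:28]
pos 29 'c': at 5 ·f  ** P1@[28:29]
pos 30 'a': at 0 ·f
pos 31 'c': at 3
pos 32 'c': at 4  ** P1@[31:32]
pos 33 'b': at 1 ·f  ** P2@[33:33]
pos 34 'b': at 2  ** P0@[33:34],P2@[34:34]
pos 35 'b': at 2 ·f  ** P0@[34:35],P2@[35:35]
pos 36 'b': at 2 ·f  ** P0@[35:36],P2@[36:36]
pos 37 'a': at 0 ·f
pos 38 'a': at 0
pos 39 'b': at 1  ** P2@[39:39]
pos 40 'b': at 2  ** P0@[39:40],P2@[40:40]

Matches: [[0,2],[2,2],[3,0],[3,2],[4,0],[4,2],[5,0],[5,2],[7,1],[8,1],[9,2],[11,3],[13,2],[14,0],[14,2],[16,1],[17,1],[18,2],[20,3],[21,2],[24,2],[25,0],[25,2],[27,1],[28,1],[29,1],[32,1],[33,2],[34,0],[34,2],[35,0],[35,2],[36,0],[36,2],[39,2],[40,0],[40,2]]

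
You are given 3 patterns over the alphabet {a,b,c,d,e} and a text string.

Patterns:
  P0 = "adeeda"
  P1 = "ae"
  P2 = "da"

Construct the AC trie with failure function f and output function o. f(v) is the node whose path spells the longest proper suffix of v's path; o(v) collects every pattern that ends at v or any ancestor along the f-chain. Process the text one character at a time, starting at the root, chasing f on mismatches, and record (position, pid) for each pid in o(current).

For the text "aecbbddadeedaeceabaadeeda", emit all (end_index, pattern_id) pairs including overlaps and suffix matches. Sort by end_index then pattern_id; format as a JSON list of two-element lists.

Build:
Trie (insert patterns):
  n0 'ε': a→1 d→8
  n1 'a': d→2 e→7
  n2 'ad': e→3
  n3 'ade': e→4
  n4 'adee': d→5
  n5 'adeed': a→6
  n6 'adeeda': ·  ←P0
  n7 'ae': ·  ←P1
  n8 'd': a→9
  n9 'da': ·  ←P2

Failure links (BFS by depth):
  fail(1) 'a': from fail(0)=0 chase 'a': 0 ⇒ 0;  out=∅∪out(0)=∅
  fail(8) 'd': from fail(0)=0 chase 'd': 0 ⇒ 0;  out=∅∪out(0)=∅
  fail(2) 'ad': from fail(1)=0 chase 'd': 0 ⇒ 8;  out=∅∪out(8)=∅
  fail(7) 'ae': from fail(1)=0 chase 'e': 0 ⇒ 0;  out={1}∪out(0)={1}
  fail(9) 'da': from fail(8)=0 chase 'a': 0 ⇒ 1;  out={2}∪out(1)={2}
  fail(3) 'ade': from fail(2)=8 chase 'e': 8→0 ⇒ 0;  out=∅∪out(0)=∅
  fail(4) 'adee': from fail(3)=0 chase 'e': 0 ⇒ 0;  out=∅∪out(0)=∅
  fail(5) 'adeed': from fail(4)=0 chase 'd': 0 ⇒ 8;  out=∅∪out(8)=∅
  fail(6) 'adeeda': from fail(5)=8 chase 'a': 8 ⇒ 9;  out={0}∪out(9)={0,2}

Scan:
[0] read 'a'  n0⇒n1
[1] read 'e'  n1⇒n7  ** P1@[0:1]
[2] read 'c'  n7⇒n0 ·f
[3] read 'b'  n0⇒n0
[4] read 'b'  n0⇒n0
[5] read 'd'  n0⇒n8
[6] read 'd'  n8⇒n8 ·f
[7] read 'a'  n8⇒n9  ** P2@[6:7]
[8] read 'd'  n9⇒n2 ·f
[9] read 'e'  n2⇒n3
[10] read 'e'  n3⇒n4
[11] read 'd'  n4⇒n5
[12] read 'a'  n5⇒n6  ** P0@[7:12],P2@[11:12]
[13] read 'e'  n6⇒n7 ·f  ** P1@[12:13]
[14] read 'c'  n7⇒n0 ·f
[15] read 'e'  n0⇒n0
[16] read 'a'  n0⇒n1
[17] read 'b'  n1⇒n0 ·f
[18] read 'a'  n0⇒n1
[19] read 'a'  n1⇒n1 ·f
[20] read 'd'  n1⇒n2
[21] read 'e'  n2⇒n3
[22] read 'e'  n3⇒n4
[23] read 'd'  n4⇒n5
[24] read 'a'  n5⇒n6  ** P0@[19:24],P2@[23:24]

All matches (sorted): [[1,1],[7,2],[12,0],[12,2],[13,1],[24,0],[24,2]]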